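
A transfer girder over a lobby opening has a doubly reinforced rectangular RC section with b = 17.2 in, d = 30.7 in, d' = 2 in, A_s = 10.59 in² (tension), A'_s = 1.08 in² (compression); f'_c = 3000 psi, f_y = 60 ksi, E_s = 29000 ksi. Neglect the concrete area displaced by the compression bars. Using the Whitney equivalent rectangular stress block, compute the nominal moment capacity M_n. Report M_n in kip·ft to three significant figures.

M_n ≈ 1310 kip·ft

Assume both steels yield.
a = (A_s − A'_s) f_y/(0.85 f'_c b) = (10.59 − 1.08) × 60/(0.85 × 3 × 17.2) = 13.010 in.
c = a/β₁ = 13.010/0.85 = 15.306 in; ε'_s = 0.003(c − d')/c = 0.0026 ≥ ε_y = 0.0021, so the compression steel yields.
M_n = (A_s − A'_s) f_y (d − a/2) + A'_s f_y (d − d') = 570.6 × (30.7 − 6.505) + 64.8 × (30.7 − 2) = 13805.7 + 1859.8 = 15665.5 kip·in = 15665.5/12 = 1305.46 kip·ft.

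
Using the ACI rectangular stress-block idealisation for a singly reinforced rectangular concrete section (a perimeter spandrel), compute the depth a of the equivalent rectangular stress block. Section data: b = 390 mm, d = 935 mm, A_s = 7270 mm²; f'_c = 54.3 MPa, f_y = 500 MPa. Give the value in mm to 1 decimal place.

T = A_s f_y = 7270 × 500 = 3635000 N = 3635 kN.
Setting C = 0.85 f'_c a b equal to T: a = 3635000/(0.85 × 54.3 × 390) = 201.9 mm.

a ≈ 201.9 mm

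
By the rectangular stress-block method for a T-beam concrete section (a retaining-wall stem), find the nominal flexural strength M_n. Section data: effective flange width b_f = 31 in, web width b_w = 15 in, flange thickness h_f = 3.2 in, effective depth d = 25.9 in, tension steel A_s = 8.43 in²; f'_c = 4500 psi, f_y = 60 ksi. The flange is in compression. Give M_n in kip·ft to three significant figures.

M_n ≈ 996 kip·ft

Tension: T = A_s f_y = 8.43 × 60 = 505.8 kips.
Try a within the flange: a = T/(0.85 f'_c b_f) = 505.8/(0.85 × 4.5 × 31) = 4.266 in.
a = 4.266 > h_f = 3.2 in: the block extends into the web. Split into flange-overhang and web parts.
C_f = 0.85 f'_c (b_f − b_w) h_f = 0.85 × 4.5 × (31 − 15) × 3.2 = 195.8 kips.
Remaining web compression depth: a_w = (T − C_f)/(0.85 f'_c b_w) = (505.8 − 195.8)/(0.85 × 4.5 × 15) = 5.403 in.
M_n = C_f(d − h_f/2) + (T − C_f)(d − a_w/2) = 195.8 × (25.9 − 1.6) + 310 × (25.9 − 2.7015) = 4757.9 + 7191.5 = 11949.4 kip·in.
M_n = 11949.4/12 = 995.78 kip·ft.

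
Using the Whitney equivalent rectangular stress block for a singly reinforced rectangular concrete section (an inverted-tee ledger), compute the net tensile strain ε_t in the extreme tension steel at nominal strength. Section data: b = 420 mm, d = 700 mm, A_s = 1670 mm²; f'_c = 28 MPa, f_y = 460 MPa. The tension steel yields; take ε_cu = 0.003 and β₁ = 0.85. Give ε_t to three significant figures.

a = A_s f_y/(0.85 f'_c b) = 76.85 mm.
β₁ = 0.85, so c = a/β₁ = 76.85/0.85 = 90.41 mm.
From the linear strain diagram with ε_cu = 0.003: ε_t = 0.003 (d − c)/c = 0.003 × (700 − 90.41)/90.41 = 0.0202.
Since ε_t ≥ 0.005, the section is tension-controlled.

ε_t ≈ 0.0202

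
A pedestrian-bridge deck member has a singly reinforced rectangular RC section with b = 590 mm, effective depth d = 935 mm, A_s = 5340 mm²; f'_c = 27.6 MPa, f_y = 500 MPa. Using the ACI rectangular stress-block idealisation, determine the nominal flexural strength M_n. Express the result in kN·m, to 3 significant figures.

M_n ≈ 2240 kN·m

T = A_s f_y = 5340 × 500 = 2670000 N = 2670 kN.
From C = T: a = T/(0.85 f'_c b) = 2670000/(0.85 × 27.6 × 590) = 192.90 mm.
M_n = T(d − a/2) = 2670 kN × (935 − 96.45) mm = 2238.93 kN·m.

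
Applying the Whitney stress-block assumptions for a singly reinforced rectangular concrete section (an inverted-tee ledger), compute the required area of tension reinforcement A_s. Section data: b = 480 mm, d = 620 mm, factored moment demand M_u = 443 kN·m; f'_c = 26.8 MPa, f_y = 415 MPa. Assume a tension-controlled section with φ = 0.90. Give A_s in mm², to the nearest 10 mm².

A_s ≈ 2040 mm²

M_n = M_u/φ = 443/0.90 = 492.222 kN·m.
With M_n = 0.85 f'_c a b (d − a/2), solve the quadratic for a:
a = d − √(d² − 2M_n/(0.85 f'_c b)) = 620 − √(620² − 2 × 492.222×10⁶/(0.85 × 26.8 × 480)) = 77.44 mm.
A_s = 0.85 f'_c a b / f_y = 0.85 × 26.8 × 77.44 × 480 / 415 = 2040.4 mm².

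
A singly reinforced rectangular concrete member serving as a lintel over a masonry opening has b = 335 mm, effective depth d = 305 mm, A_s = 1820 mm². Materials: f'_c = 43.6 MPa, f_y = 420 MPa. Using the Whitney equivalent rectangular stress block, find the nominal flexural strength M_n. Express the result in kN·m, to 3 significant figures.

T = A_s f_y = 1820 × 420 = 764400 N = 764.4 kN.
From C = T: a = T/(0.85 f'_c b) = 764400/(0.85 × 43.6 × 335) = 61.57 mm.
M_n = T(d − a/2) = 764.4 kN × (305 − 30.785) mm = 209.61 kN·m.

M_n ≈ 210 kN·m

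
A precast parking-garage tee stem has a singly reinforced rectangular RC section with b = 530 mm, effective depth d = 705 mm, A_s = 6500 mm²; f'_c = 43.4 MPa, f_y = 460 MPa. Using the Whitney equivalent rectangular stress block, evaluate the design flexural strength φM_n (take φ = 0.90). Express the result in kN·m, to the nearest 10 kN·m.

φM_n ≈ 1690 kN·m

T = A_s f_y = 6500 × 460 = 2990000 N = 2990 kN.
From C = T: a = T/(0.85 f'_c b) = 2990000/(0.85 × 43.4 × 530) = 152.93 mm.
M_n = T(d − a/2) = 2990 kN × (705 − 76.465) mm = 1879.32 kN·m.
φM_n = 0.90 × 1879.32 = 1691.39 kN·m.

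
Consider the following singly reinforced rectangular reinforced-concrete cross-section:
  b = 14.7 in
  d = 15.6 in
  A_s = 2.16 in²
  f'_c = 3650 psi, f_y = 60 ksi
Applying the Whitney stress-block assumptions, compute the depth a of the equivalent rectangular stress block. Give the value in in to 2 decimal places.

T = A_s f_y = 2.16 × 60 = 129.6 kips.
a = T/(0.85 f'_c b) = 129.6/(0.85 × 3.65 × 14.7) = 2.84 in.

a ≈ 2.84 in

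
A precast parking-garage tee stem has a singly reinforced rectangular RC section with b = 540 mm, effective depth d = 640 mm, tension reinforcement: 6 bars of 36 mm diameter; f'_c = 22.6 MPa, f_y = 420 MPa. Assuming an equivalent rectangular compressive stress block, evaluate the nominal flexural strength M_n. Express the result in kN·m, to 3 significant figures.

A_s = 6 × 1018 = 6108 mm².
T = A_s f_y = 6108 × 420 = 2565360 N = 2565.36 kN.
From C = T: a = T/(0.85 f'_c b) = 2565360/(0.85 × 22.6 × 540) = 247.30 mm.
M_n = T(d − a/2) = 2565.36 kN × (640 − 123.65) mm = 1324.62 kN·m.

M_n ≈ 1320 kN·m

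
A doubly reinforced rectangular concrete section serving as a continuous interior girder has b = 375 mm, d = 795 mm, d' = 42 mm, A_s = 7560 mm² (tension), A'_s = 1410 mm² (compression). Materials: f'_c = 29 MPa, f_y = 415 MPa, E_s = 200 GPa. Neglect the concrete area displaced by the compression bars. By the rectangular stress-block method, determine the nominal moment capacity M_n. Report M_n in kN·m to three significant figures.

Assume both tension and compression steel yield.
Net tension couple steel: A_s − A'_s = 6150 mm².
a = (A_s − A'_s) f_y / (0.85 f'_c b) = 2552250/(0.85 × 29 × 375) = 276.11 mm.
c = a/β₁ = 276.11/0.843 = 327.53 mm; ε'_s = 0.003(c − d')/c = 0.0026 ≥ f_y/E_s = 0.0021, so compression steel does yield.
M_n = (A_s − A'_s) f_y (d − a/2) + A'_s f_y (d − d') = [2552250 × (795 − 138.055) + 585150 × (795 − 42)] × 10⁻⁶ = 1676.69 + 440.62 = 2117.31 kN·m.

M_n ≈ 2120 kN·m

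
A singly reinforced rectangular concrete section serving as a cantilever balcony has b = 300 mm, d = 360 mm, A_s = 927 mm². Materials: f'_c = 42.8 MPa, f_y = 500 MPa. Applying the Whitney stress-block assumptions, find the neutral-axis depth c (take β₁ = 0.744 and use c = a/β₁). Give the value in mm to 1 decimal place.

c ≈ 57.1 mm

T = A_s f_y = 927 × 500 = 463500 N = 463.5 kN.
Setting C = 0.85 f'_c a b equal to T: a = 463500/(0.85 × 42.8 × 300) = 42.468 mm.
With β₁ = 0.744, c = a/β₁ = 42.468/0.744 = 57.1 mm.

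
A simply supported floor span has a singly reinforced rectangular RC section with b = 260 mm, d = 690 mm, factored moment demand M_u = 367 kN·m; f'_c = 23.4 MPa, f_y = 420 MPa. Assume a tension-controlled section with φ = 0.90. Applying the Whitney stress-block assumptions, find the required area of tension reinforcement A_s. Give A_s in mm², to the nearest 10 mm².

M_n = M_u/φ = 367/0.90 = 407.778 kN·m.
With M_n = 0.85 f'_c a b (d − a/2), solve the quadratic for a:
a = d − √(d² − 2M_n/(0.85 f'_c b)) = 690 − √(690² − 2 × 407.778×10⁶/(0.85 × 23.4 × 260)) = 125.74 mm.
A_s = 0.85 f'_c a b / f_y = 0.85 × 23.4 × 125.74 × 260 / 420 = 1548.2 mm².

A_s ≈ 1550 mm²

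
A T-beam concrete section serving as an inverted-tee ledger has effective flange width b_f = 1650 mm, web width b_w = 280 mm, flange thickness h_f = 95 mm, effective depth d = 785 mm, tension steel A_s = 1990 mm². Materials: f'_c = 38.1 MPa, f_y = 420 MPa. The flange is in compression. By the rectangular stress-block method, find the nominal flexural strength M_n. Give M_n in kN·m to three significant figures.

M_n ≈ 650 kN·m

Tension: T = A_s f_y = 1990 × 420 = 835800 N.
Try a within the flange: a = T/(0.85 f'_c b_f) = 835800/(0.85 × 38.1 × 1650) = 15.64 mm.
Since a = 15.64 ≤ h_f = 95 mm, the stress block lies entirely in the flange; analyse as a rectangular beam of width b_f.
M_n = T(d − a/2) = 835800 × (785 − 7.82) = 649.57 × 10⁶ N·mm.
M_n = 649.57 kN·m.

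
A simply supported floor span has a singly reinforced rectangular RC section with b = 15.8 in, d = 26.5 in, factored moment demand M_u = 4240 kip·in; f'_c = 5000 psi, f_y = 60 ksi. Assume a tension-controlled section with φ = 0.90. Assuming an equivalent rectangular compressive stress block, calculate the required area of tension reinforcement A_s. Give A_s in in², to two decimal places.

A_s ≈ 3.13 in²

M_n = M_u/φ = 4240/0.90 = 4711.11 kip·in.
From M_n = 0.85 f'_c a b (d − a/2):
a = d − √(d² − 2M_n/(0.85 f'_c b)) = 26.5 − √(26.5² − 2 × 4711.11/(0.85 × 5 × 15.8)) = 2.795 in.
A_s = 0.85 f'_c a b / f_y = 0.85 × 5 × 2.795 × 15.8 / 60 = 3.128 in².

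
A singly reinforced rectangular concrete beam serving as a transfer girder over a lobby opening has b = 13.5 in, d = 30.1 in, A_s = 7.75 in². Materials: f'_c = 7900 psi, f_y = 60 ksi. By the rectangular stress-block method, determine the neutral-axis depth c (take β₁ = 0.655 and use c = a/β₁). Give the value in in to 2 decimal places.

T = A_s f_y = 7.75 × 60 = 465 kips.
a = T/(0.85 f'_c b) = 465/(0.85 × 7.9 × 13.5) = 5.1295 in.
With β₁ = 0.655, c = a/β₁ = 5.1295/0.655 = 7.83 in.

c ≈ 7.83 in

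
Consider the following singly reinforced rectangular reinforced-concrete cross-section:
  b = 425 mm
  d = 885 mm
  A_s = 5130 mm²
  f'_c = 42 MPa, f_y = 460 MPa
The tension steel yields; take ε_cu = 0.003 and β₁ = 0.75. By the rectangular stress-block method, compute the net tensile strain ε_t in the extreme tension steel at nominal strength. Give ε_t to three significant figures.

a = A_s f_y/(0.85 f'_c b) = 155.53 mm.
β₁ = 0.75, so c = a/β₁ = 155.53/0.75 = 207.37 mm.
From the linear strain diagram with ε_cu = 0.003: ε_t = 0.003 (d − c)/c = 0.003 × (885 − 207.37)/207.37 = 0.00980.
Since ε_t ≥ 0.005, the section is tension-controlled.

ε_t ≈ 0.00980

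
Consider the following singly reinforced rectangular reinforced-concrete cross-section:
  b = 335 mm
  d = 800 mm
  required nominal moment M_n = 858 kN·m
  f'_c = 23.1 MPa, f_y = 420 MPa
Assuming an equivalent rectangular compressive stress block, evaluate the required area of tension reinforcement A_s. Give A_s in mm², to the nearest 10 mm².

With M_n = 0.85 f'_c a b (d − a/2), solve the quadratic for a:
a = d − √(d² − 2M_n/(0.85 f'_c b)) = 800 − √(800² − 2 × 858×10⁶/(0.85 × 23.1 × 335)) = 184.27 mm.
A_s = 0.85 f'_c a b / f_y = 0.85 × 23.1 × 184.27 × 335 / 420 = 2885.9 mm².

A_s ≈ 2890 mm²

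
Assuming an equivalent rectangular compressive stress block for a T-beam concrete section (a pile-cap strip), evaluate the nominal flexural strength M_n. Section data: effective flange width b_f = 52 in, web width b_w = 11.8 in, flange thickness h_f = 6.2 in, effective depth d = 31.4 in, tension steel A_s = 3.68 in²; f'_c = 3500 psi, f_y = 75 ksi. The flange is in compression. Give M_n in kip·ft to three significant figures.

M_n ≈ 702 kip·ft

Tension: T = A_s f_y = 3.68 × 75 = 276 kips.
Try a within the flange: a = T/(0.85 f'_c b_f) = 276/(0.85 × 3.5 × 52) = 1.784 in.
Since a = 1.784 ≤ h_f = 6.2 in, the stress block lies entirely in the flange; analyse as a rectangular beam of width b_f.
M_n = T(d − a/2) = 276 × (31.4 − 0.892) = 8420.2 kip·in.
M_n = 8420.2/12 = 701.68 kip·ft.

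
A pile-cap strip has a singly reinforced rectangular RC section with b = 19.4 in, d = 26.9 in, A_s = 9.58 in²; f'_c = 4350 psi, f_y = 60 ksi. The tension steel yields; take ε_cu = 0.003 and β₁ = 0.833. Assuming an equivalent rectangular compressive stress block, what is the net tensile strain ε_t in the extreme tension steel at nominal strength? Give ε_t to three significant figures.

a = A_s f_y/(0.85 f'_c b) = 8.013 in.
β₁ = 0.833, so c = a/β₁ = 8.013/0.833 = 9.619 in.
From the linear strain diagram with ε_cu = 0.003: ε_t = 0.003 (d − c)/c = 0.003 × (26.9 − 9.619)/9.619 = 0.00539.
Since ε_t ≥ 0.005, the section is tension-controlled.

ε_t ≈ 0.00539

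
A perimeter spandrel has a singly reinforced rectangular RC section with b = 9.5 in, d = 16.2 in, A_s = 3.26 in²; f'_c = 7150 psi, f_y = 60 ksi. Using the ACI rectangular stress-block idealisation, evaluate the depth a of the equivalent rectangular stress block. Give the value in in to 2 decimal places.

T = A_s f_y = 3.26 × 60 = 195.6 kips.
a = T/(0.85 f'_c b) = 195.6/(0.85 × 7.15 × 9.5) = 3.39 in.

a ≈ 3.39 in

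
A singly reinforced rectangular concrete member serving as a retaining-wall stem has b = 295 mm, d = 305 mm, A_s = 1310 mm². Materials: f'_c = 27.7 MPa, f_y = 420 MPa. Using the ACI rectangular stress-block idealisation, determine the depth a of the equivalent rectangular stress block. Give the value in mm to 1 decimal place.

T = A_s f_y = 1310 × 420 = 550200 N = 550.2 kN.
Setting C = 0.85 f'_c a b equal to T: a = 550200/(0.85 × 27.7 × 295) = 79.2 mm.

a ≈ 79.2 mm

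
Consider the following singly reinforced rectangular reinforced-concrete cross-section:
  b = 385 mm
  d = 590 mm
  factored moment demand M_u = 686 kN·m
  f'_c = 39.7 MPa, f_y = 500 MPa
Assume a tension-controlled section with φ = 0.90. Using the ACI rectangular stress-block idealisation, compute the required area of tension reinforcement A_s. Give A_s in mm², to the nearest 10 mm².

A_s ≈ 2850 mm²

M_n = M_u/φ = 686/0.90 = 762.222 kN·m.
With M_n = 0.85 f'_c a b (d − a/2), solve the quadratic for a:
a = d − √(d² − 2M_n/(0.85 f'_c b)) = 590 − √(590² − 2 × 762.222×10⁶/(0.85 × 39.7 × 385)) = 109.62 mm.
A_s = 0.85 f'_c a b / f_y = 0.85 × 39.7 × 109.62 × 385 / 500 = 2848.3 mm².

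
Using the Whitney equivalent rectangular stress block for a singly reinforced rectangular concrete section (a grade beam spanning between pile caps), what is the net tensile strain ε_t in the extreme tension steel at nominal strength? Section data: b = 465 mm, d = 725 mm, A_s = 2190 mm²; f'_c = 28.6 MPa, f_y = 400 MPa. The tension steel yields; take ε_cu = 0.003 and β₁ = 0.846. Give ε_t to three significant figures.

a = A_s f_y/(0.85 f'_c b) = 77.49 mm.
β₁ = 0.846, so c = a/β₁ = 77.49/0.846 = 91.60 mm.
From the linear strain diagram with ε_cu = 0.003: ε_t = 0.003 (d − c)/c = 0.003 × (725 − 91.60)/91.60 = 0.0207.
Since ε_t ≥ 0.005, the section is tension-controlled.

ε_t ≈ 0.0207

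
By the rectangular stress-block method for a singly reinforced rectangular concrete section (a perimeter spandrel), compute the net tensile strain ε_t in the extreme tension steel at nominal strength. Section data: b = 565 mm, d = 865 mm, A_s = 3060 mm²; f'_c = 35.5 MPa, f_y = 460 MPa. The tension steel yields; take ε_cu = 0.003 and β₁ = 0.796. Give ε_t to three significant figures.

a = A_s f_y/(0.85 f'_c b) = 82.56 mm.
β₁ = 0.796, so c = a/β₁ = 82.56/0.796 = 103.72 mm.
From the linear strain diagram with ε_cu = 0.003: ε_t = 0.003 (d − c)/c = 0.003 × (865 − 103.72)/103.72 = 0.0220.
Since ε_t ≥ 0.005, the section is tension-controlled.

ε_t ≈ 0.0220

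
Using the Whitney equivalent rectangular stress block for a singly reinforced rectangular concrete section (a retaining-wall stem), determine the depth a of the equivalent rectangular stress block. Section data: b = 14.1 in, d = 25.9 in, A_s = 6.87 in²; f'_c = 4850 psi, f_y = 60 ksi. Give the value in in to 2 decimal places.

T = A_s f_y = 6.87 × 60 = 412.2 kips.
a = T/(0.85 f'_c b) = 412.2/(0.85 × 4.85 × 14.1) = 7.09 in.

a ≈ 7.09 in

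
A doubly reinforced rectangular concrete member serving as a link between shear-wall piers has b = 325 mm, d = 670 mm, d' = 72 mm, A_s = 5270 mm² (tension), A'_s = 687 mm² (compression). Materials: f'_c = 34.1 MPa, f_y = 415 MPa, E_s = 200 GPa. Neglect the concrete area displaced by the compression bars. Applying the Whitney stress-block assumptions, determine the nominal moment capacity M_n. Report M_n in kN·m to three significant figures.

M_n ≈ 1250 kN·m

Assume both tension and compression steel yield.
Net tension couple steel: A_s − A'_s = 4583 mm².
a = (A_s − A'_s) f_y / (0.85 f'_c b) = 1901945/(0.85 × 34.1 × 325) = 201.90 mm.
c = a/β₁ = 201.90/0.806 = 250.50 mm; ε'_s = 0.003(c − d')/c = 0.0021 ≥ f_y/E_s = 0.0021, so compression steel does yield.
M_n = (A_s − A'_s) f_y (d − a/2) + A'_s f_y (d − d') = [1901945 × (670 − 100.95) + 285105 × (670 − 72)] × 10⁻⁶ = 1082.30 + 170.49 = 1252.79 kN·m.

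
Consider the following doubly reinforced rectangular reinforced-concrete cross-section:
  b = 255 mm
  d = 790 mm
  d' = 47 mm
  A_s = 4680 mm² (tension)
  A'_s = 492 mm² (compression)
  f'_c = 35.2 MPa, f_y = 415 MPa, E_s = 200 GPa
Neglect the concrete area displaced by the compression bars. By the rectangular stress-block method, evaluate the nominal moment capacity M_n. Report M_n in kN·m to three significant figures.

M_n ≈ 1330 kN·m

Assume both tension and compression steel yield.
Net tension couple steel: A_s − A'_s = 4188 mm².
a = (A_s − A'_s) f_y / (0.85 f'_c b) = 1738020/(0.85 × 35.2 × 255) = 227.80 mm.
c = a/β₁ = 227.80/0.799 = 285.11 mm; ε'_s = 0.003(c − d')/c = 0.0025 ≥ f_y/E_s = 0.0021, so compression steel does yield.
M_n = (A_s − A'_s) f_y (d − a/2) + A'_s f_y (d − d') = [1738020 × (790 − 113.9) + 204180 × (790 − 47)] × 10⁻⁶ = 1175.08 + 151.71 = 1326.79 kN·m.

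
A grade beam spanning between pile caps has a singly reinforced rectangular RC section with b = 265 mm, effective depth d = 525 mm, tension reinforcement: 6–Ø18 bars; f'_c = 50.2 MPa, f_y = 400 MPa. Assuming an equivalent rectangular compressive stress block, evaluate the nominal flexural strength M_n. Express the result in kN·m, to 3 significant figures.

M_n ≈ 304 kN·m

A_s = 6 × 254 = 1524 mm².
T = A_s f_y = 1524 × 400 = 609600 N = 609.6 kN.
From C = T: a = T/(0.85 f'_c b) = 609600/(0.85 × 50.2 × 265) = 53.91 mm.
M_n = T(d − a/2) = 609.6 kN × (525 − 26.955) mm = 303.61 kN·m.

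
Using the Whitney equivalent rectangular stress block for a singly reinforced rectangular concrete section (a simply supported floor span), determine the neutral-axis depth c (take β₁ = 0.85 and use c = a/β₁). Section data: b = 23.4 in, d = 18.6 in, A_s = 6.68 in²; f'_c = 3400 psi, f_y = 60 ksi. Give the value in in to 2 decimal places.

T = A_s f_y = 6.68 × 60 = 400.8 kips.
a = T/(0.85 f'_c b) = 400.8/(0.85 × 3.4 × 23.4) = 5.9267 in.
With β₁ = 0.85, c = a/β₁ = 5.9267/0.85 = 6.97 in.

c ≈ 6.97 in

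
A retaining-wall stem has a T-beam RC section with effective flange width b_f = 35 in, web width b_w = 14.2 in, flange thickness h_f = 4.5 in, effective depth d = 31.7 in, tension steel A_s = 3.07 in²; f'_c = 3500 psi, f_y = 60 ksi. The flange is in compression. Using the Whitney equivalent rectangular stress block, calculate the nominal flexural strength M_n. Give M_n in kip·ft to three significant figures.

M_n ≈ 473 kip·ft

Tension: T = A_s f_y = 3.07 × 60 = 184.2 kips.
Try a within the flange: a = T/(0.85 f'_c b_f) = 184.2/(0.85 × 3.5 × 35) = 1.769 in.
Since a = 1.769 ≤ h_f = 4.5 in, the stress block lies entirely in the flange; analyse as a rectangular beam of width b_f.
M_n = T(d − a/2) = 184.2 × (31.7 − 0.8845) = 5676.2 kip·in.
M_n = 5676.2/12 = 473.02 kip·ft.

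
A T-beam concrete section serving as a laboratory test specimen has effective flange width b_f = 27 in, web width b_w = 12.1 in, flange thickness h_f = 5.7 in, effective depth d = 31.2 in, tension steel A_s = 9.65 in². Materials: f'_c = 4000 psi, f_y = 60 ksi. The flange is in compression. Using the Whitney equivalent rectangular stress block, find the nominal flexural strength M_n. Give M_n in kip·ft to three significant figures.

Tension: T = A_s f_y = 9.65 × 60 = 579 kips.
Try a within the flange: a = T/(0.85 f'_c b_f) = 579/(0.85 × 4 × 27) = 6.307 in.
a = 6.307 > h_f = 5.7 in: the block extends into the web. Split into flange-overhang and web parts.
C_f = 0.85 f'_c (b_f − b_w) h_f = 0.85 × 4 × (27 − 12.1) × 5.7 = 288.8 kips.
Remaining web compression depth: a_w = (T − C_f)/(0.85 f'_c b_w) = (579 − 288.8)/(0.85 × 4 × 12.1) = 7.054 in.
M_n = C_f(d − h_f/2) + (T − C_f)(d − a_w/2) = 288.8 × (31.2 − 2.85) + 290.2 × (31.2 − 3.527) = 8187.5 + 8030.7 = 16218.2 kip·in.
M_n = 16218.2/12 = 1351.52 kip·ft.

M_n ≈ 1350 kip·ft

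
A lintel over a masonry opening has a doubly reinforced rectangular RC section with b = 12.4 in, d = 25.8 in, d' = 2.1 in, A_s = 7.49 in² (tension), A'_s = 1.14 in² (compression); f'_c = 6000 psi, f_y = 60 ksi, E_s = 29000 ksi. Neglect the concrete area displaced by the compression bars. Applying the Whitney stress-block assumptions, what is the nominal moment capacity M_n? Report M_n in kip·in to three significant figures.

M_n ≈ 10300 kip·in

Assume both steels yield.
a = (A_s − A'_s) f_y/(0.85 f'_c b) = (7.49 − 1.14) × 60/(0.85 × 6 × 12.4) = 6.025 in.
c = a/β₁ = 6.025/0.75 = 8.033 in; ε'_s = 0.003(c − d')/c = 0.0022 ≥ ε_y = 0.0021, so the compression steel yields.
M_n = (A_s − A'_s) f_y (d − a/2) + A'_s f_y (d − d') = 381 × (25.8 − 3.0125) + 68.4 × (25.8 − 2.1) = 8682.0 + 1621.1 = 10303.1 kip·in.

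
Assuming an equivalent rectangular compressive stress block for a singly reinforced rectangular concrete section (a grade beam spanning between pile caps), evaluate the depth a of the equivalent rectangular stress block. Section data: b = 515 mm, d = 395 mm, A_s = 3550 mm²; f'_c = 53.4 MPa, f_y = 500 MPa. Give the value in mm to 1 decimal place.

T = A_s f_y = 3550 × 500 = 1775000 N = 1775 kN.
Setting C = 0.85 f'_c a b equal to T: a = 1775000/(0.85 × 53.4 × 515) = 75.9 mm.

a ≈ 75.9 mm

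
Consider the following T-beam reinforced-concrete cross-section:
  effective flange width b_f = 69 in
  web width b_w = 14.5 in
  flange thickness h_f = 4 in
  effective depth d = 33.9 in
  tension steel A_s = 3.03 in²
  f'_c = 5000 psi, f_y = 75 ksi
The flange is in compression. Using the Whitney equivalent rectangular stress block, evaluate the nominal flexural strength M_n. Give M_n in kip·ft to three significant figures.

M_n ≈ 635 kip·ft

Tension: T = A_s f_y = 3.03 × 75 = 227.25 kips.
Try a within the flange: a = T/(0.85 f'_c b_f) = 227.25/(0.85 × 5 × 69) = 0.775 in.
Since a = 0.775 ≤ h_f = 4 in, the stress block lies entirely in the flange; analyse as a rectangular beam of width b_f.
M_n = T(d − a/2) = 227.25 × (33.9 − 0.3875) = 7615.7 kip·in.
M_n = 7615.7/12 = 634.64 kip·ft.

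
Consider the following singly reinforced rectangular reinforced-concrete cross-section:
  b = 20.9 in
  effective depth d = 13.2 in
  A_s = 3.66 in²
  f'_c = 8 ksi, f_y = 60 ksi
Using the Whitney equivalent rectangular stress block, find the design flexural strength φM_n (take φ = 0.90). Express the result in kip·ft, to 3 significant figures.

φM_n ≈ 205 kip·ft

T = A_s f_y = 3.66 × 60 = 219.6 kips.
a = T/(0.85 f'_c b) = 219.6/(0.85 × 8 × 20.9) = 1.545 in.
M_n = T(d − a/2) = 219.6 × (13.2 − 0.7725) = 2729.1 kip·in = 2729.1/12 = 227.43 kip·ft.
φM_n = 0.90 × 227.43 = 204.69 kip·ft.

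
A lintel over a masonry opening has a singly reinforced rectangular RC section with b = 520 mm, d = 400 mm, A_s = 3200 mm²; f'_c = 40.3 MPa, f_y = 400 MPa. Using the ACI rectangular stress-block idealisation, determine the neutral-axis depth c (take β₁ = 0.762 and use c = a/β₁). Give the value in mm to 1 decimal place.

T = A_s f_y = 3200 × 400 = 1280000 N = 1280 kN.
Setting C = 0.85 f'_c a b equal to T: a = 1280000/(0.85 × 40.3 × 520) = 71.859 mm.
With β₁ = 0.762, c = a/β₁ = 71.859/0.762 = 94.3 mm.

c ≈ 94.3 mm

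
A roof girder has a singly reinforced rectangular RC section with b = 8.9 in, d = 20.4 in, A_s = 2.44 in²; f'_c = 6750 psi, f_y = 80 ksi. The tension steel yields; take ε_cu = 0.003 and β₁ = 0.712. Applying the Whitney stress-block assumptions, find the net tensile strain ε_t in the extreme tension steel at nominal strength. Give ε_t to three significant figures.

a = A_s f_y/(0.85 f'_c b) = 3.823 in.
β₁ = 0.712, so c = a/β₁ = 3.823/0.712 = 5.369 in.
From the linear strain diagram with ε_cu = 0.003: ε_t = 0.003 (d − c)/c = 0.003 × (20.4 − 5.369)/5.369 = 0.00840.
Since ε_t ≥ 0.005, the section is tension-controlled.

ε_t ≈ 0.00840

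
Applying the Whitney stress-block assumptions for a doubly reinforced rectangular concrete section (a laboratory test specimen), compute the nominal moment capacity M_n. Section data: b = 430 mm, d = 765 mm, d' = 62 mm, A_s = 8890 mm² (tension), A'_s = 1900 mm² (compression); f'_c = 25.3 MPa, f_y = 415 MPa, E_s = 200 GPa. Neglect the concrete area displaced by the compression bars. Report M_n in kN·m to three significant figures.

Assume both tension and compression steel yield.
Net tension couple steel: A_s − A'_s = 6990 mm².
a = (A_s − A'_s) f_y / (0.85 f'_c b) = 2900850/(0.85 × 25.3 × 430) = 313.70 mm.
c = a/β₁ = 313.70/0.85 = 369.06 mm; ε'_s = 0.003(c − d')/c = 0.0025 ≥ f_y/E_s = 0.0021, so compression steel does yield.
M_n = (A_s − A'_s) f_y (d − a/2) + A'_s f_y (d − d') = [2900850 × (765 − 156.85) + 788500 × (765 − 62)] × 10⁻⁶ = 1764.15 + 554.32 = 2318.47 kN·m.

M_n ≈ 2320 kN·m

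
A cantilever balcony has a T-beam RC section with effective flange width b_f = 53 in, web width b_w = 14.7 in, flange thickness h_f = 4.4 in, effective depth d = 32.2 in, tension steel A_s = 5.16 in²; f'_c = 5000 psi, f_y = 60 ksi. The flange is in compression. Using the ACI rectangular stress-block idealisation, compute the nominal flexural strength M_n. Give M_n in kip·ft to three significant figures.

M_n ≈ 813 kip·ft

Tension: T = A_s f_y = 5.16 × 60 = 309.6 kips.
Try a within the flange: a = T/(0.85 f'_c b_f) = 309.6/(0.85 × 5 × 53) = 1.374 in.
Since a = 1.374 ≤ h_f = 4.4 in, the stress block lies entirely in the flange; analyse as a rectangular beam of width b_f.
M_n = T(d − a/2) = 309.6 × (32.2 − 0.687) = 9756.4 kip·in.
M_n = 9756.4/12 = 813.03 kip·ft.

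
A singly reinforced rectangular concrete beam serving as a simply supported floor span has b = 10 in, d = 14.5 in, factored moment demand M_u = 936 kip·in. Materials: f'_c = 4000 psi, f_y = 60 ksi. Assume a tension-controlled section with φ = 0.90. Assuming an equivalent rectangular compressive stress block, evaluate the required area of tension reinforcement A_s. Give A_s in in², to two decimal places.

M_n = M_u/φ = 936/0.90 = 1040 kip·in.
From M_n = 0.85 f'_c a b (d − a/2):
a = d − √(d² − 2M_n/(0.85 f'_c b)) = 14.5 − √(14.5² − 2 × 1040/(0.85 × 4 × 10)) = 2.290 in.
A_s = 0.85 f'_c a b / f_y = 0.85 × 4 × 2.290 × 10 / 60 = 1.298 in².

A_s ≈ 1.30 in²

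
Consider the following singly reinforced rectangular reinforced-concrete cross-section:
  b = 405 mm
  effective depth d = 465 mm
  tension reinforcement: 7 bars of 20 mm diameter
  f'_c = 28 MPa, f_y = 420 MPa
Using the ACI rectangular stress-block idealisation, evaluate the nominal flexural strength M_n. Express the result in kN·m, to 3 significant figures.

M_n ≈ 385 kN·m

A_s = 7 × 314 = 2198 mm².
T = A_s f_y = 2198 × 420 = 923160 N = 923.16 kN.
From C = T: a = T/(0.85 f'_c b) = 923160/(0.85 × 28 × 405) = 95.77 mm.
M_n = T(d − a/2) = 923.16 kN × (465 − 47.885) mm = 385.06 kN·m.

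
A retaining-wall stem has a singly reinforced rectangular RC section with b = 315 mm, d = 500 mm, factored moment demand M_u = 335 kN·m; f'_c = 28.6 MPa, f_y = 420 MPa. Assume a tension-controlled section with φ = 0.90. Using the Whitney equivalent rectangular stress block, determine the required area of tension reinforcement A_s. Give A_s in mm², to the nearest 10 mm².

M_n = M_u/φ = 335/0.90 = 372.222 kN·m.
With M_n = 0.85 f'_c a b (d − a/2), solve the quadratic for a:
a = d − √(d² − 2M_n/(0.85 f'_c b)) = 500 − √(500² − 2 × 372.222×10⁶/(0.85 × 28.6 × 315)) = 109.12 mm.
A_s = 0.85 f'_c a b / f_y = 0.85 × 28.6 × 109.12 × 315 / 420 = 1989.5 mm².

A_s ≈ 1990 mm²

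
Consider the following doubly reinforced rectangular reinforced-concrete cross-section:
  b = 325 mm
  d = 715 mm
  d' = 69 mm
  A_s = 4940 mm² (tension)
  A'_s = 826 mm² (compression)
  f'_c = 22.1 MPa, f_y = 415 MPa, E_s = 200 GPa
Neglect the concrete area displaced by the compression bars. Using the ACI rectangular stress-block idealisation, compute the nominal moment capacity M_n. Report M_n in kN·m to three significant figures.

M_n ≈ 1200 kN·m

Assume both tension and compression steel yield.
Net tension couple steel: A_s − A'_s = 4114 mm².
a = (A_s − A'_s) f_y / (0.85 f'_c b) = 1707310/(0.85 × 22.1 × 325) = 279.65 mm.
c = a/β₁ = 279.65/0.85 = 329.00 mm; ε'_s = 0.003(c − d')/c = 0.0024 ≥ f_y/E_s = 0.0021, so compression steel does yield.
M_n = (A_s − A'_s) f_y (d − a/2) + A'_s f_y (d − d') = [1707310 × (715 − 139.825) + 342790 × (715 − 69)] × 10⁻⁶ = 982.00 + 221.44 = 1203.44 kN·m.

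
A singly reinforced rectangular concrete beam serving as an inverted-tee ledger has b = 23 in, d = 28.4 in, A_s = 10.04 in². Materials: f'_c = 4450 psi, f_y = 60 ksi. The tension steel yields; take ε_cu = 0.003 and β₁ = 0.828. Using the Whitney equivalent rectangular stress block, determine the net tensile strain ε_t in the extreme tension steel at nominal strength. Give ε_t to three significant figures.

ε_t ≈ 0.00719

a = A_s f_y/(0.85 f'_c b) = 6.924 in.
β₁ = 0.828, so c = a/β₁ = 6.924/0.828 = 8.362 in.
From the linear strain diagram with ε_cu = 0.003: ε_t = 0.003 (d − c)/c = 0.003 × (28.4 − 8.362)/8.362 = 0.00719.
Since ε_t ≥ 0.005, the section is tension-controlled.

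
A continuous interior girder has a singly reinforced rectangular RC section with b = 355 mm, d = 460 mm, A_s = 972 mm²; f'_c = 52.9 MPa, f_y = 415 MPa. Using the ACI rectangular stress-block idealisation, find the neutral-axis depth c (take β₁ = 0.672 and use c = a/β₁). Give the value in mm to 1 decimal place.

T = A_s f_y = 972 × 415 = 403380 N = 403.38 kN.
Setting C = 0.85 f'_c a b equal to T: a = 403380/(0.85 × 52.9 × 355) = 25.270 mm.
With β₁ = 0.672, c = a/β₁ = 25.270/0.672 = 37.6 mm.

c ≈ 37.6 mm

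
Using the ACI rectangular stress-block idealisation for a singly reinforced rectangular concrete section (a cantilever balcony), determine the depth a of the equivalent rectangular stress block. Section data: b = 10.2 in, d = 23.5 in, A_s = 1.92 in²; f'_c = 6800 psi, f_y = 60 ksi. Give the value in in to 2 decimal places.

T = A_s f_y = 1.92 × 60 = 115.2 kips.
a = T/(0.85 f'_c b) = 115.2/(0.85 × 6.8 × 10.2) = 1.95 in.

a ≈ 1.95 in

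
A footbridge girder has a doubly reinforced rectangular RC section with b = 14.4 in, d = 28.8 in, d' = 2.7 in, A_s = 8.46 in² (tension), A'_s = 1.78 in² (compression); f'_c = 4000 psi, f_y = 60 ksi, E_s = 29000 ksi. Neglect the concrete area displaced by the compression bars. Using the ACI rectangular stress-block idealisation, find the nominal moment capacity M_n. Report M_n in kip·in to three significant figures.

M_n ≈ 12700 kip·in

Assume both steels yield.
a = (A_s − A'_s) f_y/(0.85 f'_c b) = (8.46 − 1.78) × 60/(0.85 × 4 × 14.4) = 8.186 in.
c = a/β₁ = 8.186/0.85 = 9.631 in; ε'_s = 0.003(c − d')/c = 0.0022 ≥ ε_y = 0.0021, so the compression steel yields.
M_n = (A_s − A'_s) f_y (d − a/2) + A'_s f_y (d − d') = 400.8 × (28.8 − 4.093) + 106.8 × (28.8 − 2.7) = 9902.6 + 2787.5 = 12690.1 kip·in.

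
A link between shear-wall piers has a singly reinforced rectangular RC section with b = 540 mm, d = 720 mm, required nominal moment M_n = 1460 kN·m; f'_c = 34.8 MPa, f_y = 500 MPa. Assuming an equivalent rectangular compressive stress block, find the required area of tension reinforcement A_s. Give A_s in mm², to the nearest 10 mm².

A_s ≈ 4490 mm²

With M_n = 0.85 f'_c a b (d − a/2), solve the quadratic for a:
a = d − √(d² − 2M_n/(0.85 f'_c b)) = 720 − √(720² − 2 × 1460×10⁶/(0.85 × 34.8 × 540)) = 140.70 mm.
A_s = 0.85 f'_c a b / f_y = 0.85 × 34.8 × 140.70 × 540 / 500 = 4494.9 mm².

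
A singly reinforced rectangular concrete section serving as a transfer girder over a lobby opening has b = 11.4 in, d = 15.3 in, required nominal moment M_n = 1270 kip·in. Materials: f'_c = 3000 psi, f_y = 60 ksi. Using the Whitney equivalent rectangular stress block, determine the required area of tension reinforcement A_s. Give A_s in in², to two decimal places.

From M_n = 0.85 f'_c a b (d − a/2):
a = d − √(d² − 2M_n/(0.85 f'_c b)) = 15.3 − √(15.3² − 2 × 1270/(0.85 × 3 × 11.4)) = 3.187 in.
A_s = 0.85 f'_c a b / f_y = 0.85 × 3 × 3.187 × 11.4 / 60 = 1.544 in².

A_s ≈ 1.54 in²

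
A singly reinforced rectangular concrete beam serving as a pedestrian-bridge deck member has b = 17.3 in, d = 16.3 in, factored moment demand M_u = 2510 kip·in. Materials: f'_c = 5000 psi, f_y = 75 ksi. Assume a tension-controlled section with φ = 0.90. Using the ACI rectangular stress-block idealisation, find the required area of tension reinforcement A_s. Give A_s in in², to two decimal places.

M_n = M_u/φ = 2510/0.90 = 2788.89 kip·in.
From M_n = 0.85 f'_c a b (d − a/2):
a = d − √(d² − 2M_n/(0.85 f'_c b)) = 16.3 − √(16.3² − 2 × 2788.89/(0.85 × 5 × 17.3)) = 2.522 in.
A_s = 0.85 f'_c a b / f_y = 0.85 × 5 × 2.522 × 17.3 / 75 = 2.472 in².

A_s ≈ 2.47 in²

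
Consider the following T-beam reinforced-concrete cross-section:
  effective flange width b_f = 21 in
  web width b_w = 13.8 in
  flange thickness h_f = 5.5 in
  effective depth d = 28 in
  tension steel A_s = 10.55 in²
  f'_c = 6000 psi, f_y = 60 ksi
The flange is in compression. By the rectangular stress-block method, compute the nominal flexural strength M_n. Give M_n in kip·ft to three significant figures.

M_n ≈ 1320 kip·ft

Tension: T = A_s f_y = 10.55 × 60 = 633 kips.
Try a within the flange: a = T/(0.85 f'_c b_f) = 633/(0.85 × 6 × 21) = 5.910 in.
a = 5.910 > h_f = 5.5 in: the block extends into the web. Split into flange-overhang and web parts.
C_f = 0.85 f'_c (b_f − b_w) h_f = 0.85 × 6 × (21 − 13.8) × 5.5 = 202.0 kips.
Remaining web compression depth: a_w = (T − C_f)/(0.85 f'_c b_w) = (633 − 202.0)/(0.85 × 6 × 13.8) = 6.124 in.
M_n = C_f(d − h_f/2) + (T − C_f)(d − a_w/2) = 202.0 × (28 − 2.75) + 431 × (28 − 3.062) = 5100.5 + 10748.3 = 15848.8 kip·in.
M_n = 15848.8/12 = 1320.73 kip·ft.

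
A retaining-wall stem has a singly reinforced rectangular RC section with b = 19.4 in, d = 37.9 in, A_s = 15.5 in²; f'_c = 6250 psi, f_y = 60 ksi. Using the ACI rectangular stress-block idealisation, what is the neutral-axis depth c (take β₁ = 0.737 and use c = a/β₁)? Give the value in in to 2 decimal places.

T = A_s f_y = 15.5 × 60 = 930 kips.
a = T/(0.85 f'_c b) = 930/(0.85 × 6.25 × 19.4) = 9.0237 in.
With β₁ = 0.737, c = a/β₁ = 9.0237/0.737 = 12.24 in.

c ≈ 12.24 in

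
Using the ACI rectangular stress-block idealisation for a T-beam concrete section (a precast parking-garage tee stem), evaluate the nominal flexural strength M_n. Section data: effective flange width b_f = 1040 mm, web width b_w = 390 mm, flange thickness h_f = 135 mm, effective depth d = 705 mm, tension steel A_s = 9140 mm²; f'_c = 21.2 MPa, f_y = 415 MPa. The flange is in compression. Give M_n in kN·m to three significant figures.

Tension: T = A_s f_y = 9140 × 415 = 3793100 N.
Try a within the flange: a = T/(0.85 f'_c b_f) = 3793100/(0.85 × 21.2 × 1040) = 202.40 mm.
a = 202.40 > h_f = 135 mm: the block extends into the web. Split into flange-overhang and web parts.
C_f = 0.85 f'_c (b_f − b_w) h_f = 0.85 × 21.2 × (1040 − 390) × 135 = 1581255 N.
Remaining web compression depth: a_w = (T − C_f)/(0.85 f'_c b_w) = (3793100 − 1581255)/(0.85 × 21.2 × 390) = 314.73 mm.
M_n = C_f(d − h_f/2) + (T − C_f)(d − a_w/2) = 1581255 × (705 − 67.5) + 2211845 × (705 − 157.365) = 1008.05 + 1211.28 = 2219.33 × 10⁶ N·mm.
M_n = 2219.33 kN·m.

M_n ≈ 2220 kN·m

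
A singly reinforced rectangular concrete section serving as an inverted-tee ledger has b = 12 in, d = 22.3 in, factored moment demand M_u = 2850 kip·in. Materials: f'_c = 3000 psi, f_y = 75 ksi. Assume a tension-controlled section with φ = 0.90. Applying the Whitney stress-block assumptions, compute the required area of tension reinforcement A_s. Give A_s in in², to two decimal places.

M_n = M_u/φ = 2850/0.90 = 3166.67 kip·in.
From M_n = 0.85 f'_c a b (d − a/2):
a = d − √(d² − 2M_n/(0.85 f'_c b)) = 22.3 − √(22.3² − 2 × 3166.67/(0.85 × 3 × 12)) = 5.261 in.
A_s = 0.85 f'_c a b / f_y = 0.85 × 3 × 5.261 × 12 / 75 = 2.146 in².

A_s ≈ 2.15 in²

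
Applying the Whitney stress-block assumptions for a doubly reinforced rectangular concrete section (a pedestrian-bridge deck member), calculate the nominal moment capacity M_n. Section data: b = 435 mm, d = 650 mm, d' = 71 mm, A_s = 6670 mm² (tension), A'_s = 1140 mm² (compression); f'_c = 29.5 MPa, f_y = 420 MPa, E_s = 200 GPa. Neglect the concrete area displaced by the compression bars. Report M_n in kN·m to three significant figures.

M_n ≈ 1540 kN·m

Assume both tension and compression steel yield.
Net tension couple steel: A_s − A'_s = 5530 mm².
a = (A_s − A'_s) f_y / (0.85 f'_c b) = 2322600/(0.85 × 29.5 × 435) = 212.93 mm.
c = a/β₁ = 212.93/0.839 = 253.79 mm; ε'_s = 0.003(c − d')/c = 0.0022 ≥ f_y/E_s = 0.0021, so compression steel does yield.
M_n = (A_s − A'_s) f_y (d − a/2) + A'_s f_y (d − d') = [2322600 × (650 − 106.465) + 478800 × (650 − 71)] × 10⁻⁶ = 1262.41 + 277.23 = 1539.64 kN·m.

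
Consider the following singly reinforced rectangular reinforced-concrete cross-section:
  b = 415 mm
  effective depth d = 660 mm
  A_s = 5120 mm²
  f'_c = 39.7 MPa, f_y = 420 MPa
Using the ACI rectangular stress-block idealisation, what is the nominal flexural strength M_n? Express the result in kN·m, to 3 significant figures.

T = A_s f_y = 5120 × 420 = 2150400 N = 2150.4 kN.
From C = T: a = T/(0.85 f'_c b) = 2150400/(0.85 × 39.7 × 415) = 153.55 mm.
M_n = T(d − a/2) = 2150.4 kN × (660 − 76.775) mm = 1254.17 kN·m.

M_n ≈ 1250 kN·m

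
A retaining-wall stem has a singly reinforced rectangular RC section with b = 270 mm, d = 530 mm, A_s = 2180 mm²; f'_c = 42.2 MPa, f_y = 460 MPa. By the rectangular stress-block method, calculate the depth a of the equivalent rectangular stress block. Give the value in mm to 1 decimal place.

T = A_s f_y = 2180 × 460 = 1002800 N = 1002.8 kN.
Setting C = 0.85 f'_c a b equal to T: a = 1002800/(0.85 × 42.2 × 270) = 103.5 mm.

a ≈ 103.5 mm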